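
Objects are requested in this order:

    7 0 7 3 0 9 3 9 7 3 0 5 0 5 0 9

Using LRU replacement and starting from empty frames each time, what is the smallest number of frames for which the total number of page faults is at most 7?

4

f=1: 16 faults
f=2: 11 faults
f=3: 8 faults
f=4: 6 faults
f=5: 5 faults
Smallest f with faults ≤ 7 is 4.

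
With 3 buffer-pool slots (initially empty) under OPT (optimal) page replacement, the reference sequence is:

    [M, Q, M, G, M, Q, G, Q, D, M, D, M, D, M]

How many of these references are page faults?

M → miss, frames (M)
Q → miss, frames (M Q)
M → hit
G → miss, frames (M Q G)
M → hit
Q → hit
G → hit
Q → hit
D → miss, evict G, frames (M Q D)
M → hit
D → hit
M → hit
D → hit
M → hit
Page faults: 4.

4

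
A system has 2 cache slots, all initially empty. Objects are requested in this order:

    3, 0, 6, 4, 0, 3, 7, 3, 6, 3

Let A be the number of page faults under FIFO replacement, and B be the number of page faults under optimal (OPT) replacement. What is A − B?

2

Under FIFO: F F F F F F F . F F → 9 faults.
Under OPT: F F F F . F F . F . → 7 faults.
A − B = 9 − 7 = 2.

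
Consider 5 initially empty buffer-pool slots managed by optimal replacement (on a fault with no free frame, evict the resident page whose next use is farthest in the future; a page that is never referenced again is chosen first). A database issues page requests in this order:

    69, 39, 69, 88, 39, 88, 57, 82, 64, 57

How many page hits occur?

4

69 → miss, frames {69}
39 → miss, frames {69,39}
69 → hit
88 → miss, frames {69,39,88}
39 → hit
88 → hit
57 → miss, frames {69,39,88,57}
82 → miss, frames {69,39,88,57,82}
64 → miss, evict 82, frames {69,39,88,57,64}
57 → hit
Hits: 4.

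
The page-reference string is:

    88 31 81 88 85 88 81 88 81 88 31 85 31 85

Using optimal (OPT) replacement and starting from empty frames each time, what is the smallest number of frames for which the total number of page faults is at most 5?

3

f=1: 14 faults
f=2: 7 faults
f=3: 5 faults
f=4: 4 faults
Smallest f with faults ≤ 5 is 3.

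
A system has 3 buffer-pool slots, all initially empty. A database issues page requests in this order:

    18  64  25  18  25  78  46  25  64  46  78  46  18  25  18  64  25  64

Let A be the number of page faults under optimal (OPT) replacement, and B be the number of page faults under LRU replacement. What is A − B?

-2

Under OPT: F F F . . F F . . . F . F . . F . . → 8 faults.
Under LRU: F F F . . F F . F . F . F F . F . . → 10 faults.
A − B = 8 − 10 = -2.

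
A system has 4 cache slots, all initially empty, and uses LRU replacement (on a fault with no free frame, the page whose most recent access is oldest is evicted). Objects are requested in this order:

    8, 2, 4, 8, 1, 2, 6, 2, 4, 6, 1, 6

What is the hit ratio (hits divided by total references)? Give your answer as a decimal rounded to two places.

0.50

8: fault, frames {8}
2: fault, frames {8,2}
4: fault, frames {8,2,4}
8: hit
1: fault, frames {2,4,8,1}
2: hit
6: fault, evict 4, frames {8,1,2,6}
2: hit
4: fault, evict 8, frames {1,6,2,4}
6: hit
1: hit
6: hit
Hits: 6 of 12 references → 6/12 = 0.5000.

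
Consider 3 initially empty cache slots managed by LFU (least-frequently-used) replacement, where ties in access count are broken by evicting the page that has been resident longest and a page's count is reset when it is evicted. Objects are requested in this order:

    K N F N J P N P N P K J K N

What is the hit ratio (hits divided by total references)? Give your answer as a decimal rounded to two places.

0.43

K → miss, frames (K)
N → miss, frames (K N)
F → miss, frames (K N F)
N → hit
J → miss, evict K, frames (N F J)
P → miss, evict F, frames (N J P)
N → hit
P → hit
N → hit
P → hit
K → miss, evict J, frames (N P K)
J → miss, evict K, frames (N P J)
K → miss, evict J, frames (N P K)
N → hit
Hits: 6 of 14 references → 6/14 = 0.4286.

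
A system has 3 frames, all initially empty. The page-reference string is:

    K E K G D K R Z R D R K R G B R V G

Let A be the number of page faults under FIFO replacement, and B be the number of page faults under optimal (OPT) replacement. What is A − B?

Under FIFO: F F . F F F F F . F . F F F F . F . → 13 faults.
Under OPT: F F . F F . F F . . . F . F F . F . → 10 faults.
A − B = 13 − 10 = 3.

3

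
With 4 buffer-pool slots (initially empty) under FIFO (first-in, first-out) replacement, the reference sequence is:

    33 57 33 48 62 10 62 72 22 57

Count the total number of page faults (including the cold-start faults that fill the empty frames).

8

33 -> fault, frames {33}
57 -> fault, frames {33,57}
33 -> hit
48 -> fault, frames {33,57,48}
62 -> fault, frames {33,57,48,62}
10 -> fault, evict 33, frames {57,48,62,10}
62 -> hit
72 -> fault, evict 57, frames {48,62,10,72}
22 -> fault, evict 48, frames {62,10,72,22}
57 -> fault, evict 62, frames {10,72,22,57}
Page faults: 8.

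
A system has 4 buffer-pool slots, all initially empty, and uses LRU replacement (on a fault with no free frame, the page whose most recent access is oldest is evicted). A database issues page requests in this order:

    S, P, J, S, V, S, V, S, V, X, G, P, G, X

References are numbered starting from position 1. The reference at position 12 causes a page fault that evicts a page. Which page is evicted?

pos 1: S -> miss, frames {S}
pos 2: P -> miss, frames {S,P}
pos 3: J -> miss, frames {S,P,J}
pos 4: S -> hit
pos 5: V -> miss, frames {P,J,S,V}
pos 6: S -> hit
pos 7: V -> hit
pos 8: S -> hit
pos 9: V -> hit
pos 10: X -> miss, evict P, frames {J,S,V,X}
pos 11: G -> miss, evict J, frames {S,V,X,G}
pos 12: P -> miss, evict S, frames {V,X,G,P}
At position 12, page S is evicted.

S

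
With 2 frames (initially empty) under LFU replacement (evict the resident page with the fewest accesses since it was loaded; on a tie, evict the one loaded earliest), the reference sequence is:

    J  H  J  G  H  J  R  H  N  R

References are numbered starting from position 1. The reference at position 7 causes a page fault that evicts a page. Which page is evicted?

H

pos 1: J → fault, frames (J)
pos 2: H → fault, frames (J H)
pos 3: J → hit
pos 4: G → fault, evict H, frames (J G)
pos 5: H → fault, evict G, frames (J H)
pos 6: J → hit
pos 7: R → fault, evict H, frames (J R)
At position 7, page H is evicted.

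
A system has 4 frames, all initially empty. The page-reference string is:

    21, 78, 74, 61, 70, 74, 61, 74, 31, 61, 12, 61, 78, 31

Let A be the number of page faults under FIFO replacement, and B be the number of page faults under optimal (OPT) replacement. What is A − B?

Under FIFO: F F F F F . . . F . F . F . → 8 faults.
Under OPT: F F F F F . . . F . F . . . → 7 faults.
A − B = 8 − 7 = 1.

1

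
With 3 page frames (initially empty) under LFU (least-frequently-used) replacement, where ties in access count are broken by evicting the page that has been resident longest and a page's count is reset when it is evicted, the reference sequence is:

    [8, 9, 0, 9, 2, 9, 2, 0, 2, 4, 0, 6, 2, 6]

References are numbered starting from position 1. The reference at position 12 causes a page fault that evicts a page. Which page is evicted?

0

pos 1: 8 -> fault, frames (8)
pos 2: 9 -> fault, frames (8 9)
pos 3: 0 -> fault, frames (8 9 0)
pos 4: 9 -> hit
pos 5: 2 -> fault, evict 8, frames (9 0 2)
pos 6: 9 -> hit
pos 7: 2 -> hit
pos 8: 0 -> hit
pos 9: 2 -> hit
pos 10: 4 -> fault, evict 0, frames (9 2 4)
pos 11: 0 -> fault, evict 4, frames (9 2 0)
pos 12: 6 -> fault, evict 0, frames (9 2 6)
At position 12, page 0 is evicted.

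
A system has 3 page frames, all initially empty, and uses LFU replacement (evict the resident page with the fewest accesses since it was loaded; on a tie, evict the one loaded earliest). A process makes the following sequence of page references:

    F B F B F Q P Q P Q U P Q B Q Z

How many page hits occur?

5

F: fault, frames (F)
B: fault, frames (F B)
F: hit
B: hit
F: hit
Q: fault, frames (F B Q)
P: fault, evict Q, frames (F B P)
Q: fault, evict P, frames (F B Q)
P: fault, evict Q, frames (F B P)
Q: fault, evict P, frames (F B Q)
U: fault, evict Q, frames (F B U)
P: fault, evict U, frames (F B P)
Q: fault, evict P, frames (F B Q)
B: hit
Q: hit
Z: fault, evict Q, frames (F B Z)
Hits: 5.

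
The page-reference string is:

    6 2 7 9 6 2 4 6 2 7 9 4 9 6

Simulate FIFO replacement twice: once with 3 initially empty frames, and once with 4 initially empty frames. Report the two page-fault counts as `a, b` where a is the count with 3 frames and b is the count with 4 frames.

10, 11

3 frames: F F F F F F F . . F F . . F → 10 faults.
4 frames: F F F F . . F F F F F F . F → 11 faults.
11 > 10: adding a frame increased faults — Belady's anomaly.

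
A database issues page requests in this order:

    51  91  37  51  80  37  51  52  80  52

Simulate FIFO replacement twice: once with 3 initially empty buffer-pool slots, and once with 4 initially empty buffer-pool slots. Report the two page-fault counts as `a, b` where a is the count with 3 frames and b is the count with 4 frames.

6, 5

3 frames: F F F . F . F F . . → 6 faults.
4 frames: F F F . F . . F . . → 5 faults.
5 < 6: adding a frame reduced faults, as is typical.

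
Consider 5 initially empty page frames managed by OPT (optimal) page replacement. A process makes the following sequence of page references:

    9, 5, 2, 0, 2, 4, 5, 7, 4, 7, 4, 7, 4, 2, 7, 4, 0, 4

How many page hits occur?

12

9 → fault, frames [9]
5 → fault, frames [9, 5]
2 → fault, frames [9, 5, 2]
0 → fault, frames [9, 5, 2, 0]
2 → hit
4 → fault, frames [9, 5, 2, 0, 4]
5 → hit
7 → fault, evict 5, frames [9, 2, 0, 4, 7]
4 → hit
7 → hit
4 → hit
7 → hit
4 → hit
2 → hit
7 → hit
4 → hit
0 → hit
4 → hit
Hits: 12.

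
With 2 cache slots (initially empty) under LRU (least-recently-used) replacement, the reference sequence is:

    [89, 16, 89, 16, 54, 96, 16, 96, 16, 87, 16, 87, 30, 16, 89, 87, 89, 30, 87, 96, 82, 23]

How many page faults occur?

15

89 → fault, frames (89)
16 → fault, frames (89 16)
89 → hit
16 → hit
54 → fault, evict 89, frames (16 54)
96 → fault, evict 16, frames (54 96)
16 → fault, evict 54, frames (96 16)
96 → hit
16 → hit
87 → fault, evict 96, frames (16 87)
16 → hit
87 → hit
30 → fault, evict 16, frames (87 30)
16 → fault, evict 87, frames (30 16)
89 → fault, evict 30, frames (16 89)
87 → fault, evict 16, frames (89 87)
89 → hit
30 → fault, evict 87, frames (89 30)
87 → fault, evict 89, frames (30 87)
96 → fault, evict 30, frames (87 96)
82 → fault, evict 87, frames (96 82)
23 → fault, evict 96, frames (82 23)
Page faults: 15.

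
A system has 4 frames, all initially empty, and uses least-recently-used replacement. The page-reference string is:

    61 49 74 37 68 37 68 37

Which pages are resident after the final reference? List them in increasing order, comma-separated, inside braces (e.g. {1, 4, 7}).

61 -> fault, frames {61}
49 -> fault, frames {61,49}
74 -> fault, frames {61,49,74}
37 -> fault, frames {61,49,74,37}
68 -> fault, evict 61, frames {49,74,37,68}
37 -> hit
68 -> hit
37 -> hit

{37, 49, 68, 74}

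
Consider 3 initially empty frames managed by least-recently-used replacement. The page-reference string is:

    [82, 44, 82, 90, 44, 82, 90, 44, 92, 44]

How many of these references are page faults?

82 → fault, frames {82}
44 → fault, frames {82,44}
82 → hit
90 → fault, frames {44,82,90}
44 → hit
82 → hit
90 → hit
44 → hit
92 → fault, evict 82, frames {90,44,92}
44 → hit
Page faults: 4.

4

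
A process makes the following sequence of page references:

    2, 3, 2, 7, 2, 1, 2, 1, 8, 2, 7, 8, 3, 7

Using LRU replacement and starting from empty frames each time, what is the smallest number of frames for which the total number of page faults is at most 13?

f=1: 14 faults
f=2: 10 faults
f=3: 7 faults
f=4: 6 faults
f=5: 5 faults
Smallest f with faults ≤ 13 is 2.

2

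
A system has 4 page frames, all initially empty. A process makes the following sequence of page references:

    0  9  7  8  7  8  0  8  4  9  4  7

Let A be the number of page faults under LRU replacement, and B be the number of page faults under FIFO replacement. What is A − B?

Under LRU: F F F F . . . . F F . F → 7 faults.
Under FIFO: F F F F . . . . F . . . → 5 faults.
A − B = 7 − 5 = 2.

2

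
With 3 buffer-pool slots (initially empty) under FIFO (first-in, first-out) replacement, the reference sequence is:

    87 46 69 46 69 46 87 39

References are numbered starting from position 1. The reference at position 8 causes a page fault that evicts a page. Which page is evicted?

87

pos 1: 87 -> fault, frames {87}
pos 2: 46 -> fault, frames {87,46}
pos 3: 69 -> fault, frames {87,46,69}
pos 4: 46 -> hit
pos 5: 69 -> hit
pos 6: 46 -> hit
pos 7: 87 -> hit
pos 8: 39 -> fault, evict 87, frames {46,69,39}
At position 8, page 87 is evicted.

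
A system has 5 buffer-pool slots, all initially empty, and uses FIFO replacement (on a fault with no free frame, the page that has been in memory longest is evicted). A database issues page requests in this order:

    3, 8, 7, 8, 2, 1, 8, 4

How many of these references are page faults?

6

3 → fault, frames [3]
8 → fault, frames [3, 8]
7 → fault, frames [3, 8, 7]
8 → hit
2 → fault, frames [3, 8, 7, 2]
1 → fault, frames [3, 8, 7, 2, 1]
8 → hit
4 → fault, evict 3, frames [8, 7, 2, 1, 4]
Page faults: 6.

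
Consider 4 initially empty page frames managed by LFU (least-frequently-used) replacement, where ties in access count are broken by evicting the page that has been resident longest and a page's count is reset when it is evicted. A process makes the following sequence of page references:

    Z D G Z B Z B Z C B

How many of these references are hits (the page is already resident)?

5

Z → fault, frames [Z]
D → fault, frames [Z, D]
G → fault, frames [Z, D, G]
Z → hit
B → fault, frames [Z, D, G, B]
Z → hit
B → hit
Z → hit
C → fault, evict D, frames [Z, G, B, C]
B → hit
Hits: 5.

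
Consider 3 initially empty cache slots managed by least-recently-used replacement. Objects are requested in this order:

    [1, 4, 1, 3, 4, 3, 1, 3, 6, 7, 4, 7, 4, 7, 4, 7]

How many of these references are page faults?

1: miss, frames {1}
4: miss, frames {1,4}
1: hit
3: miss, frames {4,1,3}
4: hit
3: hit
1: hit
3: hit
6: miss, evict 4, frames {1,3,6}
7: miss, evict 1, frames {3,6,7}
4: miss, evict 3, frames {6,7,4}
7: hit
4: hit
7: hit
4: hit
7: hit
Page faults: 6.

6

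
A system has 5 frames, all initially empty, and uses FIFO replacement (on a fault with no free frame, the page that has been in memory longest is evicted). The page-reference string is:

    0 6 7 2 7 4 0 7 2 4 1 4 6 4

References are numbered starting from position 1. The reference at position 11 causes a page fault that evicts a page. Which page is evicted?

pos 1: 0 → miss, frames [0]
pos 2: 6 → miss, frames [0, 6]
pos 3: 7 → miss, frames [0, 6, 7]
pos 4: 2 → miss, frames [0, 6, 7, 2]
pos 5: 7 → hit
pos 6: 4 → miss, frames [0, 6, 7, 2, 4]
pos 7: 0 → hit
pos 8: 7 → hit
pos 9: 2 → hit
pos 10: 4 → hit
pos 11: 1 → miss, evict 0, frames [6, 7, 2, 4, 1]
At position 11, page 0 is evicted.

0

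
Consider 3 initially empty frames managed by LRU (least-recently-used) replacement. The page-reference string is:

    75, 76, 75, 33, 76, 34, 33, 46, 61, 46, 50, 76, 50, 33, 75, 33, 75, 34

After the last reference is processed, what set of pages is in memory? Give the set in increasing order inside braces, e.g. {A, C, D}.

{33, 34, 75}

75: miss, frames [75]
76: miss, frames [75, 76]
75: hit
33: miss, frames [76, 75, 33]
76: hit
34: miss, evict 75, frames [33, 76, 34]
33: hit
46: miss, evict 76, frames [34, 33, 46]
61: miss, evict 34, frames [33, 46, 61]
46: hit
50: miss, evict 33, frames [61, 46, 50]
76: miss, evict 61, frames [46, 50, 76]
50: hit
33: miss, evict 46, frames [76, 50, 33]
75: miss, evict 76, frames [50, 33, 75]
33: hit
75: hit
34: miss, evict 50, frames [33, 75, 34]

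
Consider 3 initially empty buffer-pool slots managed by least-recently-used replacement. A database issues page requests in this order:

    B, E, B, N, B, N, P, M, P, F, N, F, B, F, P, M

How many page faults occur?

10

B: miss, frames [B]
E: miss, frames [B, E]
B: hit
N: miss, frames [E, B, N]
B: hit
N: hit
P: miss, evict E, frames [B, N, P]
M: miss, evict B, frames [N, P, M]
P: hit
F: miss, evict N, frames [M, P, F]
N: miss, evict M, frames [P, F, N]
F: hit
B: miss, evict P, frames [N, F, B]
F: hit
P: miss, evict N, frames [B, F, P]
M: miss, evict B, frames [F, P, M]
Page faults: 10.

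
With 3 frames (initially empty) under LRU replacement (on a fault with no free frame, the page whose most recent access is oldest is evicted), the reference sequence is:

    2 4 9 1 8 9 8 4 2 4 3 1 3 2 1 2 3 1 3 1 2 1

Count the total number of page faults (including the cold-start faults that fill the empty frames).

2: miss, frames (2)
4: miss, frames (2 4)
9: miss, frames (2 4 9)
1: miss, evict 2, frames (4 9 1)
8: miss, evict 4, frames (9 1 8)
9: hit
8: hit
4: miss, evict 1, frames (9 8 4)
2: miss, evict 9, frames (8 4 2)
4: hit
3: miss, evict 8, frames (2 4 3)
1: miss, evict 2, frames (4 3 1)
3: hit
2: miss, evict 4, frames (1 3 2)
1: hit
2: hit
3: hit
1: hit
3: hit
1: hit
2: hit
1: hit
Page faults: 10.

10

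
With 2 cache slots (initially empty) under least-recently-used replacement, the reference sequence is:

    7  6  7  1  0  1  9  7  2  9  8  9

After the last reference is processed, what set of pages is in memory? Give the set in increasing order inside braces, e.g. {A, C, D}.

7: fault, frames [7]
6: fault, frames [7, 6]
7: hit
1: fault, evict 6, frames [7, 1]
0: fault, evict 7, frames [1, 0]
1: hit
9: fault, evict 0, frames [1, 9]
7: fault, evict 1, frames [9, 7]
2: fault, evict 9, frames [7, 2]
9: fault, evict 7, frames [2, 9]
8: fault, evict 2, frames [9, 8]
9: hit

{8, 9}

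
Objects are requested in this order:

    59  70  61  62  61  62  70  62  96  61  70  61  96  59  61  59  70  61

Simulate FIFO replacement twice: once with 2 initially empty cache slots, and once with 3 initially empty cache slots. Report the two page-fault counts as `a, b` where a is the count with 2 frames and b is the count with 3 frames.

12, 8

2 frames: F F F F . . F . F F F . F F F . F . → 12 faults.
3 frames: F F F F . . . . F . F F . F . . . . → 8 faults.
8 < 12: adding a frame reduced faults, as is typical.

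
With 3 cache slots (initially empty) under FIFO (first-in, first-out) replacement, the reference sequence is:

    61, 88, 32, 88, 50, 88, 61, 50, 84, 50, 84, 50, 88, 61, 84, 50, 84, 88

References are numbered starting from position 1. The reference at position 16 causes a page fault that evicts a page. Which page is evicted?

pos 1: 61: fault, frames {61}
pos 2: 88: fault, frames {61,88}
pos 3: 32: fault, frames {61,88,32}
pos 4: 88: hit
pos 5: 50: fault, evict 61, frames {88,32,50}
pos 6: 88: hit
pos 7: 61: fault, evict 88, frames {32,50,61}
pos 8: 50: hit
pos 9: 84: fault, evict 32, frames {50,61,84}
pos 10: 50: hit
pos 11: 84: hit
pos 12: 50: hit
pos 13: 88: fault, evict 50, frames {61,84,88}
pos 14: 61: hit
pos 15: 84: hit
pos 16: 50: fault, evict 61, frames {84,88,50}
At position 16, page 61 is evicted.

61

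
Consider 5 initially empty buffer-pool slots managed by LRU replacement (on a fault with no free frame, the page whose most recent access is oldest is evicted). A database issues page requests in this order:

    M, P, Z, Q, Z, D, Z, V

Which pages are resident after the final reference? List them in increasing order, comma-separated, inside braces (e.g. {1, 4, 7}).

{D, P, Q, V, Z}

M → fault, frames [M]
P → fault, frames [M, P]
Z → fault, frames [M, P, Z]
Q → fault, frames [M, P, Z, Q]
Z → hit
D → fault, frames [M, P, Q, Z, D]
Z → hit
V → fault, evict M, frames [P, Q, D, Z, V]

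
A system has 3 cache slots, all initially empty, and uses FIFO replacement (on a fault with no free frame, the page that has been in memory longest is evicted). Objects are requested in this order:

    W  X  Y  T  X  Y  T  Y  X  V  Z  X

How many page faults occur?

7

W -> fault, frames [W]
X -> fault, frames [W, X]
Y -> fault, frames [W, X, Y]
T -> fault, evict W, frames [X, Y, T]
X -> hit
Y -> hit
T -> hit
Y -> hit
X -> hit
V -> fault, evict X, frames [Y, T, V]
Z -> fault, evict Y, frames [T, V, Z]
X -> fault, evict T, frames [V, Z, X]
Page faults: 7.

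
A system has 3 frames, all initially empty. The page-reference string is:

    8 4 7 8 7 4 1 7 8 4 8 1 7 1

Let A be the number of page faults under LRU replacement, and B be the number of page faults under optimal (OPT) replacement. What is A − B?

Under LRU: F F F . . . F . F F . F F . → 8 faults.
Under OPT: F F F . . . F . . F . . F . → 6 faults.
A − B = 8 − 6 = 2.

2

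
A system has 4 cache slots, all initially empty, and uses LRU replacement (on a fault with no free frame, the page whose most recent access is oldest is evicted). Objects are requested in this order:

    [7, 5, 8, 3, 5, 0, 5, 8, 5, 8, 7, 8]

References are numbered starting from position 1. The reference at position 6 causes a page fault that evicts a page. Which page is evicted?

pos 1: 7: miss, frames (7)
pos 2: 5: miss, frames (7 5)
pos 3: 8: miss, frames (7 5 8)
pos 4: 3: miss, frames (7 5 8 3)
pos 5: 5: hit
pos 6: 0: miss, evict 7, frames (8 3 5 0)
At position 6, page 7 is evicted.

7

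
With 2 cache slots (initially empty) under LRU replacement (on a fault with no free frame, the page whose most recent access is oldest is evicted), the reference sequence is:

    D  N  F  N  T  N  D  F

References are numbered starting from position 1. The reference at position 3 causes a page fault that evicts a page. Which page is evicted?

pos 1: D -> miss, frames {D}
pos 2: N -> miss, frames {D,N}
pos 3: F -> miss, evict D, frames {N,F}
At position 3, page D is evicted.

D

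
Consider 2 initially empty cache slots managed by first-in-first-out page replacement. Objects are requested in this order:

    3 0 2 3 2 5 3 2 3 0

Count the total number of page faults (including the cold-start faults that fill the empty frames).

8

3 → miss, frames (3)
0 → miss, frames (3 0)
2 → miss, evict 3, frames (0 2)
3 → miss, evict 0, frames (2 3)
2 → hit
5 → miss, evict 2, frames (3 5)
3 → hit
2 → miss, evict 3, frames (5 2)
3 → miss, evict 5, frames (2 3)
0 → miss, evict 2, frames (3 0)
Page faults: 8.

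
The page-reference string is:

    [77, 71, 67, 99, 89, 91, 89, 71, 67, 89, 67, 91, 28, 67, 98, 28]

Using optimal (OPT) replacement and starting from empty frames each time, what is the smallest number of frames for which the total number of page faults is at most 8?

f=1: 16 faults
f=2: 11 faults
f=3: 9 faults
f=4: 8 faults
f=5: 8 faults
f=6: 8 faults
f=7: 8 faults
f=8: 8 faults
Smallest f with faults ≤ 8 is 4.

4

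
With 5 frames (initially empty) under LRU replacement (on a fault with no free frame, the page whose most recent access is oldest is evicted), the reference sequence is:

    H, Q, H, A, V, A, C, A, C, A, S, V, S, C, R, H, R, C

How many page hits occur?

10

H → fault, frames {H}
Q → fault, frames {H,Q}
H → hit
A → fault, frames {Q,H,A}
V → fault, frames {Q,H,A,V}
A → hit
C → fault, frames {Q,H,V,A,C}
A → hit
C → hit
A → hit
S → fault, evict Q, frames {H,V,C,A,S}
V → hit
S → hit
C → hit
R → fault, evict H, frames {A,V,S,C,R}
H → fault, evict A, frames {V,S,C,R,H}
R → hit
C → hit
Hits: 10.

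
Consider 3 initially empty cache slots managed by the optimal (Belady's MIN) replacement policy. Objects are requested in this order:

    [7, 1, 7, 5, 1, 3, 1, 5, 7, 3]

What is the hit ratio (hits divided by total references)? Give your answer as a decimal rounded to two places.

0.50

7 → fault, frames {7}
1 → fault, frames {7,1}
7 → hit
5 → fault, frames {7,1,5}
1 → hit
3 → fault, evict 7, frames {1,5,3}
1 → hit
5 → hit
7 → fault, evict 5, frames {1,3,7}
3 → hit
Hits: 5 of 10 references → 5/10 = 0.5000.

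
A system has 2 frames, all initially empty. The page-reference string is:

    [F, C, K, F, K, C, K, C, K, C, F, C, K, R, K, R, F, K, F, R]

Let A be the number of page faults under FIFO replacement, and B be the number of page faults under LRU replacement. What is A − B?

Under FIFO: F F F F . F F . . . F F F F . . F F . F → 13 faults.
Under LRU: F F F F . F . . . . F . F F . . F F . F → 11 faults.
A − B = 13 − 11 = 2.

2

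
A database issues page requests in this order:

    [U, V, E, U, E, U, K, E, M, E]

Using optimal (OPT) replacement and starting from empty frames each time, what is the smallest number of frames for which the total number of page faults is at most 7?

f=1: 10 faults
f=2: 5 faults
f=3: 5 faults
f=4: 5 faults
f=5: 5 faults
Smallest f with faults ≤ 7 is 2.

2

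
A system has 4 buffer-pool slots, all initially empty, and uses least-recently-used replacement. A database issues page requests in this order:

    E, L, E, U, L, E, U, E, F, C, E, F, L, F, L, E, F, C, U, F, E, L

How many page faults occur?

E → fault, frames [E]
L → fault, frames [E, L]
E → hit
U → fault, frames [L, E, U]
L → hit
E → hit
U → hit
E → hit
F → fault, frames [L, U, E, F]
C → fault, evict L, frames [U, E, F, C]
E → hit
F → hit
L → fault, evict U, frames [C, E, F, L]
F → hit
L → hit
E → hit
F → hit
C → hit
U → fault, evict L, frames [E, F, C, U]
F → hit
E → hit
L → fault, evict C, frames [U, F, E, L]
Page faults: 8.

8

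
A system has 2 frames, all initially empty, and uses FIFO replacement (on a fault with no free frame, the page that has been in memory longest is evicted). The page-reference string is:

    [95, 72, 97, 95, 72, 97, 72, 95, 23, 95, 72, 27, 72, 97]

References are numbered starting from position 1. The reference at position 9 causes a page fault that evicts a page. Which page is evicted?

pos 1: 95 → miss, frames {95}
pos 2: 72 → miss, frames {95,72}
pos 3: 97 → miss, evict 95, frames {72,97}
pos 4: 95 → miss, evict 72, frames {97,95}
pos 5: 72 → miss, evict 97, frames {95,72}
pos 6: 97 → miss, evict 95, frames {72,97}
pos 7: 72 → hit
pos 8: 95 → miss, evict 72, frames {97,95}
pos 9: 23 → miss, evict 97, frames {95,23}
At position 9, page 97 is evicted.

97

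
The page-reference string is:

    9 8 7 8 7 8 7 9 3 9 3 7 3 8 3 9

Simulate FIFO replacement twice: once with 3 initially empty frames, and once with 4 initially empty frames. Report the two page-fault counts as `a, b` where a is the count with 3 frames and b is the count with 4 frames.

6, 4

3 frames: F F F . . . . . F F . . . F . . → 6 faults.
4 frames: F F F . . . . . F . . . . . . . → 4 faults.
4 < 6: adding a frame reduced faults, as is typical.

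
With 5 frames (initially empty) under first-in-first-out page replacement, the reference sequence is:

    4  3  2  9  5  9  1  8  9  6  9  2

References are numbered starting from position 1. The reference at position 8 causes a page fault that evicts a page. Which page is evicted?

3

pos 1: 4: fault, frames {4}
pos 2: 3: fault, frames {4,3}
pos 3: 2: fault, frames {4,3,2}
pos 4: 9: fault, frames {4,3,2,9}
pos 5: 5: fault, frames {4,3,2,9,5}
pos 6: 9: hit
pos 7: 1: fault, evict 4, frames {3,2,9,5,1}
pos 8: 8: fault, evict 3, frames {2,9,5,1,8}
At position 8, page 3 is evicted.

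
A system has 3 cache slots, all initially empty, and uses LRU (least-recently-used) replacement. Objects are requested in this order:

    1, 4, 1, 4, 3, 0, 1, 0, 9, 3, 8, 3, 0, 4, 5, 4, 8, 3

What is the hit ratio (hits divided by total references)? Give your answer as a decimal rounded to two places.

0.28

1: miss, frames (1)
4: miss, frames (1 4)
1: hit
4: hit
3: miss, frames (1 4 3)
0: miss, evict 1, frames (4 3 0)
1: miss, evict 4, frames (3 0 1)
0: hit
9: miss, evict 3, frames (1 0 9)
3: miss, evict 1, frames (0 9 3)
8: miss, evict 0, frames (9 3 8)
3: hit
0: miss, evict 9, frames (8 3 0)
4: miss, evict 8, frames (3 0 4)
5: miss, evict 3, frames (0 4 5)
4: hit
8: miss, evict 0, frames (5 4 8)
3: miss, evict 5, frames (4 8 3)
Hits: 5 of 18 references → 5/18 = 0.2778.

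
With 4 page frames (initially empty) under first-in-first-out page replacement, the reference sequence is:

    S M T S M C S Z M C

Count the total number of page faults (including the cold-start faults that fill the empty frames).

5

S: miss, frames [S]
M: miss, frames [S, M]
T: miss, frames [S, M, T]
S: hit
M: hit
C: miss, frames [S, M, T, C]
S: hit
Z: miss, evict S, frames [M, T, C, Z]
M: hit
C: hit
Page faults: 5.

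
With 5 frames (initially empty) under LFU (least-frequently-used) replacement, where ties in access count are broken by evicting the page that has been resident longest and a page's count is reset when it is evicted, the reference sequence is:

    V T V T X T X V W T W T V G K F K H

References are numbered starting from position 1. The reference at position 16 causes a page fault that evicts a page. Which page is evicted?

pos 1: V -> fault, frames [V]
pos 2: T -> fault, frames [V, T]
pos 3: V -> hit
pos 4: T -> hit
pos 5: X -> fault, frames [V, T, X]
pos 6: T -> hit
pos 7: X -> hit
pos 8: V -> hit
pos 9: W -> fault, frames [V, T, X, W]
pos 10: T -> hit
pos 11: W -> hit
pos 12: T -> hit
pos 13: V -> hit
pos 14: G -> fault, frames [V, T, X, W, G]
pos 15: K -> fault, evict G, frames [V, T, X, W, K]
pos 16: F -> fault, evict K, frames [V, T, X, W, F]
At position 16, page K is evicted.

K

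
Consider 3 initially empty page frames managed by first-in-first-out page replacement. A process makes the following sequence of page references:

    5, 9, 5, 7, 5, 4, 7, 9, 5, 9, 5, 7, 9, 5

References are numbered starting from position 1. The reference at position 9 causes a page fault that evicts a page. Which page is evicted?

9

pos 1: 5: fault, frames [5]
pos 2: 9: fault, frames [5, 9]
pos 3: 5: hit
pos 4: 7: fault, frames [5, 9, 7]
pos 5: 5: hit
pos 6: 4: fault, evict 5, frames [9, 7, 4]
pos 7: 7: hit
pos 8: 9: hit
pos 9: 5: fault, evict 9, frames [7, 4, 5]
At position 9, page 9 is evicted.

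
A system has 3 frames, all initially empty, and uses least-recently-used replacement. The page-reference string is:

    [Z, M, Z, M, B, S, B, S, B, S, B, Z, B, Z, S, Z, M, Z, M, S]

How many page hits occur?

14

Z: miss, frames [Z]
M: miss, frames [Z, M]
Z: hit
M: hit
B: miss, frames [Z, M, B]
S: miss, evict Z, frames [M, B, S]
B: hit
S: hit
B: hit
S: hit
B: hit
Z: miss, evict M, frames [S, B, Z]
B: hit
Z: hit
S: hit
Z: hit
M: miss, evict B, frames [S, Z, M]
Z: hit
M: hit
S: hit
Hits: 14.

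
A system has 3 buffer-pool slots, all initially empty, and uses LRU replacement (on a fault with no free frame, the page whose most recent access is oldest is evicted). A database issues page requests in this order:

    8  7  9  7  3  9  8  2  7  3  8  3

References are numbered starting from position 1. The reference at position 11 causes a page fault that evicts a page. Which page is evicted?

pos 1: 8 -> miss, frames {8}
pos 2: 7 -> miss, frames {8,7}
pos 3: 9 -> miss, frames {8,7,9}
pos 4: 7 -> hit
pos 5: 3 -> miss, evict 8, frames {9,7,3}
pos 6: 9 -> hit
pos 7: 8 -> miss, evict 7, frames {3,9,8}
pos 8: 2 -> miss, evict 3, frames {9,8,2}
pos 9: 7 -> miss, evict 9, frames {8,2,7}
pos 10: 3 -> miss, evict 8, frames {2,7,3}
pos 11: 8 -> miss, evict 2, frames {7,3,8}
At position 11, page 2 is evicted.

2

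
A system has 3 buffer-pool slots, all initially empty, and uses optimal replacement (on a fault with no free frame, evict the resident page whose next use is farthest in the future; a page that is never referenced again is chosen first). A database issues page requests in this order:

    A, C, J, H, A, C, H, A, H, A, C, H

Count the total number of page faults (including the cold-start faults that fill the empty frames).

4

A: fault, frames {A}
C: fault, frames {A,C}
J: fault, frames {A,C,J}
H: fault, evict J, frames {A,C,H}
A: hit
C: hit
H: hit
A: hit
H: hit
A: hit
C: hit
H: hit
Page faults: 4.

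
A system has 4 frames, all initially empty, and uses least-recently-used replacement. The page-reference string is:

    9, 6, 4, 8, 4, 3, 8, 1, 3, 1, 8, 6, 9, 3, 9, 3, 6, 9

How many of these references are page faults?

9: fault, frames [9]
6: fault, frames [9, 6]
4: fault, frames [9, 6, 4]
8: fault, frames [9, 6, 4, 8]
4: hit
3: fault, evict 9, frames [6, 8, 4, 3]
8: hit
1: fault, evict 6, frames [4, 3, 8, 1]
3: hit
1: hit
8: hit
6: fault, evict 4, frames [3, 1, 8, 6]
9: fault, evict 3, frames [1, 8, 6, 9]
3: fault, evict 1, frames [8, 6, 9, 3]
9: hit
3: hit
6: hit
9: hit
Page faults: 9.

9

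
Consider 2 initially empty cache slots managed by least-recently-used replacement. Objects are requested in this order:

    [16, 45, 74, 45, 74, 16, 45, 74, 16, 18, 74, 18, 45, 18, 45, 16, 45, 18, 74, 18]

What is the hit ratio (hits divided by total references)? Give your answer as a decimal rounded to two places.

0.35

16 -> fault, frames {16}
45 -> fault, frames {16,45}
74 -> fault, evict 16, frames {45,74}
45 -> hit
74 -> hit
16 -> fault, evict 45, frames {74,16}
45 -> fault, evict 74, frames {16,45}
74 -> fault, evict 16, frames {45,74}
16 -> fault, evict 45, frames {74,16}
18 -> fault, evict 74, frames {16,18}
74 -> fault, evict 16, frames {18,74}
18 -> hit
45 -> fault, evict 74, frames {18,45}
18 -> hit
45 -> hit
16 -> fault, evict 18, frames {45,16}
45 -> hit
18 -> fault, evict 16, frames {45,18}
74 -> fault, evict 45, frames {18,74}
18 -> hit
Hits: 7 of 20 references → 7/20 = 0.3500.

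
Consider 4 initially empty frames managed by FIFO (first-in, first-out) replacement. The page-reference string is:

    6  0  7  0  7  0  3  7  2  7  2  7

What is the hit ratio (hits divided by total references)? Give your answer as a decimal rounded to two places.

6 -> miss, frames {6}
0 -> miss, frames {6,0}
7 -> miss, frames {6,0,7}
0 -> hit
7 -> hit
0 -> hit
3 -> miss, frames {6,0,7,3}
7 -> hit
2 -> miss, evict 6, frames {0,7,3,2}
7 -> hit
2 -> hit
7 -> hit
Hits: 7 of 12 references → 7/12 = 0.5833.

0.58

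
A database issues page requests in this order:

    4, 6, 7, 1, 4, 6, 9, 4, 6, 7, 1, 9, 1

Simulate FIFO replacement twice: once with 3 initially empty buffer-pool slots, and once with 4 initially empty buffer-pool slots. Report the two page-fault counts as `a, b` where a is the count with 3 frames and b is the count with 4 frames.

9, 10

3 frames: F F F F F F F . . F F . . → 9 faults.
4 frames: F F F F . . F F F F F F . → 10 faults.
10 > 9: adding a frame increased faults — Belady's anomaly.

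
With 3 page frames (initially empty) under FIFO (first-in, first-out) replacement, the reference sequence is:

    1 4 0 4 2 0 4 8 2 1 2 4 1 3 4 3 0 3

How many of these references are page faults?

9

1 → miss, frames (1)
4 → miss, frames (1 4)
0 → miss, frames (1 4 0)
4 → hit
2 → miss, evict 1, frames (4 0 2)
0 → hit
4 → hit
8 → miss, evict 4, frames (0 2 8)
2 → hit
1 → miss, evict 0, frames (2 8 1)
2 → hit
4 → miss, evict 2, frames (8 1 4)
1 → hit
3 → miss, evict 8, frames (1 4 3)
4 → hit
3 → hit
0 → miss, evict 1, frames (4 3 0)
3 → hit
Page faults: 9.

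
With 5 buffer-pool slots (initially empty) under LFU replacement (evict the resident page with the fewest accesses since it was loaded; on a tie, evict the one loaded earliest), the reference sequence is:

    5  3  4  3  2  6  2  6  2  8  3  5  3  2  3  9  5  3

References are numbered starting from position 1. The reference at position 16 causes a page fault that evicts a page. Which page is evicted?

pos 1: 5: miss, frames {5}
pos 2: 3: miss, frames {5,3}
pos 3: 4: miss, frames {5,3,4}
pos 4: 3: hit
pos 5: 2: miss, frames {5,3,4,2}
pos 6: 6: miss, frames {5,3,4,2,6}
pos 7: 2: hit
pos 8: 6: hit
pos 9: 2: hit
pos 10: 8: miss, evict 5, frames {3,4,2,6,8}
pos 11: 3: hit
pos 12: 5: miss, evict 4, frames {3,2,6,8,5}
pos 13: 3: hit
pos 14: 2: hit
pos 15: 3: hit
pos 16: 9: miss, evict 8, frames {3,2,6,5,9}
At position 16, page 8 is evicted.

8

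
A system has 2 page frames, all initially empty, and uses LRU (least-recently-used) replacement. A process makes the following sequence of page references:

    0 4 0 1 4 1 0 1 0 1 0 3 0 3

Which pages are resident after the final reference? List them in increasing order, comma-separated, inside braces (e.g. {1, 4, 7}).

0 -> miss, frames (0)
4 -> miss, frames (0 4)
0 -> hit
1 -> miss, evict 4, frames (0 1)
4 -> miss, evict 0, frames (1 4)
1 -> hit
0 -> miss, evict 4, frames (1 0)
1 -> hit
0 -> hit
1 -> hit
0 -> hit
3 -> miss, evict 1, frames (0 3)
0 -> hit
3 -> hit

{0, 3}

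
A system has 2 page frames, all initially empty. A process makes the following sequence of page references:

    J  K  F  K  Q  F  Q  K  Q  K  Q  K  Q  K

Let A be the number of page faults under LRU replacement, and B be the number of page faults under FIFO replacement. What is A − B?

1

Under LRU: F F F . F F . F . . . . . . → 6 faults.
Under FIFO: F F F . F . . F . . . . . . → 5 faults.
A − B = 6 − 5 = 1.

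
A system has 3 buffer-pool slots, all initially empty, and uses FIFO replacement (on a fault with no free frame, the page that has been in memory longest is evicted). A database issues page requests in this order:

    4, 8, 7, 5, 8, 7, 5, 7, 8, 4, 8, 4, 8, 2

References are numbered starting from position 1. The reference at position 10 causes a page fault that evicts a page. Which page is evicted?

pos 1: 4 -> fault, frames (4)
pos 2: 8 -> fault, frames (4 8)
pos 3: 7 -> fault, frames (4 8 7)
pos 4: 5 -> fault, evict 4, frames (8 7 5)
pos 5: 8 -> hit
pos 6: 7 -> hit
pos 7: 5 -> hit
pos 8: 7 -> hit
pos 9: 8 -> hit
pos 10: 4 -> fault, evict 8, frames (7 5 4)
At position 10, page 8 is evicted.

8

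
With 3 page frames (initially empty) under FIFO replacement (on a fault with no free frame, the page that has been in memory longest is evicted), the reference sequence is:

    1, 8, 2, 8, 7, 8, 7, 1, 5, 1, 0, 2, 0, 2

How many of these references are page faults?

8

1: miss, frames (1)
8: miss, frames (1 8)
2: miss, frames (1 8 2)
8: hit
7: miss, evict 1, frames (8 2 7)
8: hit
7: hit
1: miss, evict 8, frames (2 7 1)
5: miss, evict 2, frames (7 1 5)
1: hit
0: miss, evict 7, frames (1 5 0)
2: miss, evict 1, frames (5 0 2)
0: hit
2: hit
Page faults: 8.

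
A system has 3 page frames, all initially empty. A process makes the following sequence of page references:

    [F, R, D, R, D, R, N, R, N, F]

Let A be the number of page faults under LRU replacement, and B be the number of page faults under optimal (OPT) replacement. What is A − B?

Under LRU: F F F . . . F . . F → 5 faults.
Under OPT: F F F . . . F . . . → 4 faults.
A − B = 5 − 4 = 1.

1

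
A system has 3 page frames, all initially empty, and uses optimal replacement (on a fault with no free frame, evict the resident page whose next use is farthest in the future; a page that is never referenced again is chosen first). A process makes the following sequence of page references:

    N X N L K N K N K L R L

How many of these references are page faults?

N → fault, frames {N}
X → fault, frames {N,X}
N → hit
L → fault, frames {N,X,L}
K → fault, evict X, frames {N,L,K}
N → hit
K → hit
N → hit
K → hit
L → hit
R → fault, evict K, frames {N,L,R}
L → hit
Page faults: 5.

5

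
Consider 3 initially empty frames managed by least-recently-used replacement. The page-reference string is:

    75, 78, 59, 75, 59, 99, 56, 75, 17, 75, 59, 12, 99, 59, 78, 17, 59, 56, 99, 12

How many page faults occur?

75: miss, frames (75)
78: miss, frames (75 78)
59: miss, frames (75 78 59)
75: hit
59: hit
99: miss, evict 78, frames (75 59 99)
56: miss, evict 75, frames (59 99 56)
75: miss, evict 59, frames (99 56 75)
17: miss, evict 99, frames (56 75 17)
75: hit
59: miss, evict 56, frames (17 75 59)
12: miss, evict 17, frames (75 59 12)
99: miss, evict 75, frames (59 12 99)
59: hit
78: miss, evict 12, frames (99 59 78)
17: miss, evict 99, frames (59 78 17)
59: hit
56: miss, evict 78, frames (17 59 56)
99: miss, evict 17, frames (59 56 99)
12: miss, evict 59, frames (56 99 12)
Page faults: 15.

15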